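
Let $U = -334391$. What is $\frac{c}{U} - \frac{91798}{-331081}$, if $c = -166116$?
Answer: $\frac{674758082}{871736273} \approx 0.77404$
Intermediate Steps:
$\frac{c}{U} - \frac{91798}{-331081} = - \frac{166116}{-334391} - \frac{91798}{-331081} = \left(-166116\right) \left(- \frac{1}{334391}\right) - - \frac{91798}{331081} = \frac{1308}{2633} + \frac{91798}{331081} = \frac{674758082}{871736273}$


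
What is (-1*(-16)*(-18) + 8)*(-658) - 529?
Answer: 183711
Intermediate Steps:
(-1*(-16)*(-18) + 8)*(-658) - 529 = (16*(-18) + 8)*(-658) - 529 = (-288 + 8)*(-658) - 529 = -280*(-658) - 529 = 184240 - 529 = 183711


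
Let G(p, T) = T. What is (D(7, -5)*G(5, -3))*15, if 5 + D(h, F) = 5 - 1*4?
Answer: 180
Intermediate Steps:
D(h, F) = -4 (D(h, F) = -5 + (5 - 1*4) = -5 + (5 - 4) = -5 + 1 = -4)
(D(7, -5)*G(5, -3))*15 = -4*(-3)*15 = 12*15 = 180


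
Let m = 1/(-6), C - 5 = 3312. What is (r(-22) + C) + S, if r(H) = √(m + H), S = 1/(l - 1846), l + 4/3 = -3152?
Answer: 49748363/14998 + I*√798/6 ≈ 3317.0 + 4.7082*I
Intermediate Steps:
l = -9460/3 (l = -4/3 - 3152 = -9460/3 ≈ -3153.3)
C = 3317 (C = 5 + 3312 = 3317)
m = -⅙ ≈ -0.16667
S = -3/14998 (S = 1/(-9460/3 - 1846) = 1/(-14998/3) = -3/14998 ≈ -0.00020003)
r(H) = √(-⅙ + H)
(r(-22) + C) + S = (√(-6 + 36*(-22))/6 + 3317) - 3/14998 = (√(-6 - 792)/6 + 3317) - 3/14998 = (√(-798)/6 + 3317) - 3/14998 = ((I*√798)/6 + 3317) - 3/14998 = (I*√798/6 + 3317) - 3/14998 = (3317 + I*√798/6) - 3/14998 = 49748363/14998 + I*√798/6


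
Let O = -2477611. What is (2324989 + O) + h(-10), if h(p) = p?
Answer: -152632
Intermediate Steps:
(2324989 + O) + h(-10) = (2324989 - 2477611) - 10 = -152622 - 10 = -152632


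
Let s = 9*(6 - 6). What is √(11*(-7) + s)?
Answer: I*√77 ≈ 8.775*I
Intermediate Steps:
s = 0 (s = 9*0 = 0)
√(11*(-7) + s) = √(11*(-7) + 0) = √(-77 + 0) = √(-77) = I*√77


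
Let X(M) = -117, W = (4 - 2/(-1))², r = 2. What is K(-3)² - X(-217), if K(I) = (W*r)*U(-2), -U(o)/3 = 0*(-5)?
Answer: 117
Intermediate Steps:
U(o) = 0 (U(o) = -0*(-5) = -3*0 = 0)
W = 36 (W = (4 - 2*(-1))² = (4 + 2)² = 6² = 36)
K(I) = 0 (K(I) = (36*2)*0 = 72*0 = 0)
K(-3)² - X(-217) = 0² - 1*(-117) = 0 + 117 = 117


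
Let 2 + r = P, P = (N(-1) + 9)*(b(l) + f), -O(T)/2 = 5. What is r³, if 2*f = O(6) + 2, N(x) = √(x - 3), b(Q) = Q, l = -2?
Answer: -151424 - 111168*I ≈ -1.5142e+5 - 1.1117e+5*I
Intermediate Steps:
N(x) = √(-3 + x)
O(T) = -10 (O(T) = -2*5 = -10)
f = -4 (f = (-10 + 2)/2 = (½)*(-8) = -4)
P = -54 - 12*I (P = (√(-3 - 1) + 9)*(-2 - 4) = (√(-4) + 9)*(-6) = (2*I + 9)*(-6) = (9 + 2*I)*(-6) = -54 - 12*I ≈ -54.0 - 12.0*I)
r = -56 - 12*I (r = -2 + (-54 - 12*I) = -56 - 12*I ≈ -56.0 - 12.0*I)
r³ = (-56 - 12*I)³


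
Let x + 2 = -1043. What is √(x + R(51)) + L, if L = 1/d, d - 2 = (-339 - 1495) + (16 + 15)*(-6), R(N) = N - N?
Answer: -1/2018 + I*√1045 ≈ -0.00049554 + 32.326*I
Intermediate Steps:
R(N) = 0
x = -1045 (x = -2 - 1043 = -1045)
d = -2018 (d = 2 + ((-339 - 1495) + (16 + 15)*(-6)) = 2 + (-1834 + 31*(-6)) = 2 + (-1834 - 186) = 2 - 2020 = -2018)
L = -1/2018 (L = 1/(-2018) = -1/2018 ≈ -0.00049554)
√(x + R(51)) + L = √(-1045 + 0) - 1/2018 = √(-1045) - 1/2018 = I*√1045 - 1/2018 = -1/2018 + I*√1045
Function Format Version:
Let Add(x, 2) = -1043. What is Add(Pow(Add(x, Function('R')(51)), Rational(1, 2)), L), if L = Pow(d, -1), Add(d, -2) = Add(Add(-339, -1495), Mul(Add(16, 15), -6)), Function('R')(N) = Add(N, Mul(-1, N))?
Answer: Add(Rational(-1, 2018), Mul(I, Pow(1045, Rational(1, 2)))) ≈ Add(-0.00049554, Mul(32.326, I))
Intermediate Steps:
Function('R')(N) = 0
x = -1045 (x = Add(-2, -1043) = -1045)
d = -2018 (d = Add(2, Add(Add(-339, -1495), Mul(Add(16, 15), -6))) = Add(2, Add(-1834, Mul(31, -6))) = Add(2, Add(-1834, -186)) = Add(2, -2020) = -2018)
L = Rational(-1, 2018) (L = Pow(-2018, -1) = Rational(-1, 2018) ≈ -0.00049554)
Add(Pow(Add(x, Function('R')(51)), Rational(1, 2)), L) = Add(Pow(Add(-1045, 0), Rational(1, 2)), Rational(-1, 2018)) = Add(Pow(-1045, Rational(1, 2)), Rational(-1, 2018)) = Add(Mul(I, Pow(1045, Rational(1, 2))), Rational(-1, 2018)) = Add(Rational(-1, 2018), Mul(I, Pow(1045, Rational(1, 2))))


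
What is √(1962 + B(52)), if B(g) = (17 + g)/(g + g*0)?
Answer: √1327209/26 ≈ 44.309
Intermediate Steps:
B(g) = (17 + g)/g (B(g) = (17 + g)/(g + 0) = (17 + g)/g)
√(1962 + B(52)) = √(1962 + (17 + 52)/52) = √(1962 + (1/52)*69) = √(1962 + 69/52) = √(102093/52) = √1327209/26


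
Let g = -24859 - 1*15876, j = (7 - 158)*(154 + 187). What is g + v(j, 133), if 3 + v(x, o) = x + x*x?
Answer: 2651230852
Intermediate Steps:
j = -51491 (j = -151*341 = -51491)
v(x, o) = -3 + x + x**2 (v(x, o) = -3 + (x + x*x) = -3 + (x + x**2) = -3 + x + x**2)
g = -40735 (g = -24859 - 15876 = -40735)
g + v(j, 133) = -40735 + (-3 - 51491 + (-51491)**2) = -40735 + (-3 - 51491 + 2651323081) = -40735 + 2651271587 = 2651230852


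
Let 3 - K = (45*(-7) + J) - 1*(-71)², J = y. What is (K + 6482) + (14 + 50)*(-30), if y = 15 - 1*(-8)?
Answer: 9898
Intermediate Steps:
y = 23 (y = 15 + 8 = 23)
J = 23
K = 5336 (K = 3 - ((45*(-7) + 23) - 1*(-71)²) = 3 - ((-315 + 23) - 1*5041) = 3 - (-292 - 5041) = 3 - 1*(-5333) = 3 + 5333 = 5336)
(K + 6482) + (14 + 50)*(-30) = (5336 + 6482) + (14 + 50)*(-30) = 11818 + 64*(-30) = 11818 - 1920 = 9898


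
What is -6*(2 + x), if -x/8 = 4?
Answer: 180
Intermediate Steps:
x = -32 (x = -8*4 = -32)
-6*(2 + x) = -6*(2 - 32) = -6*(-30) = 180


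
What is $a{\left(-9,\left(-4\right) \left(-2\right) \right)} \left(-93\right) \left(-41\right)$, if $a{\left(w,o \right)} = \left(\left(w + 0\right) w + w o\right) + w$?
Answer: $0$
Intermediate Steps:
$a{\left(w,o \right)} = w + w^{2} + o w$ ($a{\left(w,o \right)} = \left(w w + o w\right) + w = \left(w^{2} + o w\right) + w = w + w^{2} + o w$)
$a{\left(-9,\left(-4\right) \left(-2\right) \right)} \left(-93\right) \left(-41\right) = - 9 \left(1 - -8 - 9\right) \left(-93\right) \left(-41\right) = - 9 \left(1 + 8 - 9\right) \left(-93\right) \left(-41\right) = \left(-9\right) 0 \left(-93\right) \left(-41\right) = 0 \left(-93\right) \left(-41\right) = 0 \left(-41\right) = 0$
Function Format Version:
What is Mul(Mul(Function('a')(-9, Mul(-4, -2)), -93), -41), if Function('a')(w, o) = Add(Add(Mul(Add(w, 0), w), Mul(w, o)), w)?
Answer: 0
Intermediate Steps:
Function('a')(w, o) = Add(w, Pow(w, 2), Mul(o, w)) (Function('a')(w, o) = Add(Add(Mul(w, w), Mul(o, w)), w) = Add(Add(Pow(w, 2), Mul(o, w)), w) = Add(w, Pow(w, 2), Mul(o, w)))
Mul(Mul(Function('a')(-9, Mul(-4, -2)), -93), -41) = Mul(Mul(Mul(-9, Add(1, Mul(-4, -2), -9)), -93), -41) = Mul(Mul(Mul(-9, Add(1, 8, -9)), -93), -41) = Mul(Mul(Mul(-9, 0), -93), -41) = Mul(Mul(0, -93), -41) = Mul(0, -41) = 0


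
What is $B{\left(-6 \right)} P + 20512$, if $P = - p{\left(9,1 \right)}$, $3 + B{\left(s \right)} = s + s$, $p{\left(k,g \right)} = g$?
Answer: $20527$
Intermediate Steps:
$B{\left(s \right)} = -3 + 2 s$ ($B{\left(s \right)} = -3 + \left(s + s\right) = -3 + 2 s$)
$P = -1$ ($P = \left(-1\right) 1 = -1$)
$B{\left(-6 \right)} P + 20512 = \left(-3 + 2 \left(-6\right)\right) \left(-1\right) + 20512 = \left(-3 - 12\right) \left(-1\right) + 20512 = \left(-15\right) \left(-1\right) + 20512 = 15 + 20512 = 20527$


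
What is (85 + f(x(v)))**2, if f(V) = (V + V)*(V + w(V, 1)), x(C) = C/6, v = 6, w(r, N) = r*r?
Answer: 7921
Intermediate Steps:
w(r, N) = r**2
x(C) = C/6 (x(C) = C*(1/6) = C/6)
f(V) = 2*V*(V + V**2) (f(V) = (V + V)*(V + V**2) = (2*V)*(V + V**2) = 2*V*(V + V**2))
(85 + f(x(v)))**2 = (85 + 2*((1/6)*6)**2*(1 + (1/6)*6))**2 = (85 + 2*1**2*(1 + 1))**2 = (85 + 2*1*2)**2 = (85 + 4)**2 = 89**2 = 7921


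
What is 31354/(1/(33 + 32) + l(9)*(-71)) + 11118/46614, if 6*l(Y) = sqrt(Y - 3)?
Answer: -3266717549/9733286083 - 9405416150*sqrt(6)/21298219 ≈ -1082.0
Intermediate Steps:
l(Y) = sqrt(-3 + Y)/6 (l(Y) = sqrt(Y - 3)/6 = sqrt(-3 + Y)/6)
31354/(1/(33 + 32) + l(9)*(-71)) + 11118/46614 = 31354/(1/(33 + 32) + (sqrt(-3 + 9)/6)*(-71)) + 11118/46614 = 31354/(1/65 + (sqrt(6)/6)*(-71)) + 11118*(1/46614) = 31354/(1/65 - 71*sqrt(6)/6) + 109/457 = 109/457 + 31354/(1/65 - 71*sqrt(6)/6)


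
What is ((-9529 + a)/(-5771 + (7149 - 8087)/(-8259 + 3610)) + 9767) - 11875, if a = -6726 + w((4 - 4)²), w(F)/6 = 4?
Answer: -56478895709/26828441 ≈ -2105.2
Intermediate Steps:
w(F) = 24 (w(F) = 6*4 = 24)
a = -6702 (a = -6726 + 24 = -6702)
((-9529 + a)/(-5771 + (7149 - 8087)/(-8259 + 3610)) + 9767) - 11875 = ((-9529 - 6702)/(-5771 + (7149 - 8087)/(-8259 + 3610)) + 9767) - 11875 = (-16231/(-5771 - 938/(-4649)) + 9767) - 11875 = (-16231/(-5771 - 938*(-1/4649)) + 9767) - 11875 = (-16231/(-5771 + 938/4649) + 9767) - 11875 = (-16231/(-26828441/4649) + 9767) - 11875 = (-16231*(-4649/26828441) + 9767) - 11875 = (75457919/26828441 + 9767) - 11875 = 262108841166/26828441 - 11875 = -56478895709/26828441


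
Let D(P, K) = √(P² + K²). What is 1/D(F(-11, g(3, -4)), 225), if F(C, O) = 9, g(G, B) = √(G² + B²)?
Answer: √626/5634 ≈ 0.0044409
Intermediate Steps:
g(G, B) = √(B² + G²)
D(P, K) = √(K² + P²)
1/D(F(-11, g(3, -4)), 225) = 1/(√(225² + 9²)) = 1/(√(50625 + 81)) = 1/(√50706) = 1/(9*√626) = √626/5634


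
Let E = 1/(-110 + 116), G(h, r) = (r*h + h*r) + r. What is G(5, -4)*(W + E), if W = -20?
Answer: 2618/3 ≈ 872.67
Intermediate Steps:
G(h, r) = r + 2*h*r (G(h, r) = (h*r + h*r) + r = 2*h*r + r = r + 2*h*r)
E = 1/6 ≈ 0.16667
G(5, -4)*(W + E) = (-4*(1 + 2*5))*(-20 + 1/6) = -4*(1 + 10)*(-119/6) = -4*11*(-119/6) = -44*(-119/6) = 2618/3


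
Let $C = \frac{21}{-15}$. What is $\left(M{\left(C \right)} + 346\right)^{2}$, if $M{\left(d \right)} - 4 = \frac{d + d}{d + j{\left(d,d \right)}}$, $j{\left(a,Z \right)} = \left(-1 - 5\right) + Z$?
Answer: $\frac{59397849}{484} \approx 1.2272 \cdot 10^{5}$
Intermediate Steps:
$C = - \frac{7}{5}$ ($C = 21 \left(- \frac{1}{15}\right) = - \frac{7}{5} \approx -1.4$)
$j{\left(a,Z \right)} = -6 + Z$
$M{\left(d \right)} = 4 + \frac{2 d}{-6 + 2 d}$ ($M{\left(d \right)} = 4 + \frac{d + d}{d + \left(-6 + d\right)} = 4 + \frac{2 d}{-6 + 2 d}$)
$\left(M{\left(C \right)} + 346\right)^{2} = \left(\frac{-12 + 5 \left(- \frac{7}{5}\right)}{-3 - \frac{7}{5}} + 346\right)^{2} = \left(\frac{-12 - 7}{- \frac{22}{5}} + 346\right)^{2} = \left(\left(- \frac{5}{22}\right) \left(-19\right) + 346\right)^{2} = \left(\frac{95}{22} + 346\right)^{2} = \left(\frac{7707}{22}\right)^{2} = \frac{59397849}{484}$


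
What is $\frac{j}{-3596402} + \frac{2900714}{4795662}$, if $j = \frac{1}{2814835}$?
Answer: $\frac{14682367434644952359}{24273910346340859770} \approx 0.60486$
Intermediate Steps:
$j = \frac{1}{2814835} \approx 3.5526 \cdot 10^{-7}$
$\frac{j}{-3596402} + \frac{2900714}{4795662} = \frac{1}{2814835 \left(-3596402\right)} + \frac{2900714}{4795662} = \frac{1}{2814835} \left(- \frac{1}{3596402}\right) + 2900714 \cdot \frac{1}{4795662} = - \frac{1}{10123278223670} + \frac{1450357}{2397831} = \frac{14682367434644952359}{24273910346340859770}$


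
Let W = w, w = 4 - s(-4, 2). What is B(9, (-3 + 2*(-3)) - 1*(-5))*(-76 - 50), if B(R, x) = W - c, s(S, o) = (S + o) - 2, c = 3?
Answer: -630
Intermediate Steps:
s(S, o) = -2 + S + o
w = 8 (w = 4 - (-2 - 4 + 2) = 4 - 1*(-4) = 4 + 4 = 8)
W = 8
B(R, x) = 5 (B(R, x) = 8 - 1*3 = 8 - 3 = 5)
B(9, (-3 + 2*(-3)) - 1*(-5))*(-76 - 50) = 5*(-76 - 50) = 5*(-126) = -630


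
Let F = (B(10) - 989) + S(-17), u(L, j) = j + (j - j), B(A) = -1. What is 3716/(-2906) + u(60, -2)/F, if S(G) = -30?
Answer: -946127/741030 ≈ -1.2768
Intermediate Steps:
u(L, j) = j (u(L, j) = j + 0 = j)
F = -1020 (F = (-1 - 989) - 30 = -990 - 30 = -1020)
3716/(-2906) + u(60, -2)/F = 3716/(-2906) - 2/(-1020) = 3716*(-1/2906) - 2*(-1/1020) = -1858/1453 + 1/510 = -946127/741030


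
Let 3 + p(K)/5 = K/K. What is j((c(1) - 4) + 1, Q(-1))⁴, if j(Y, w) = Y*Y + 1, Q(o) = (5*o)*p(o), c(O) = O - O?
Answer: 10000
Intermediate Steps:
p(K) = -10 (p(K) = -15 + 5*(K/K) = -15 + 5*1 = -15 + 5 = -10)
c(O) = 0
Q(o) = -50*o (Q(o) = (5*o)*(-10) = -50*o)
j(Y, w) = 1 + Y² (j(Y, w) = Y² + 1 = 1 + Y²)
j((c(1) - 4) + 1, Q(-1))⁴ = (1 + ((0 - 4) + 1)²)⁴ = (1 + (-4 + 1)²)⁴ = (1 + (-3)²)⁴ = (1 + 9)⁴ = 10⁴ = 10000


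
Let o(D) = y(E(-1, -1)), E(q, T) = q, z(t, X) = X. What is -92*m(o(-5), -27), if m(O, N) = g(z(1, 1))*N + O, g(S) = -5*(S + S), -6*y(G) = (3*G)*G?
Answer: -24794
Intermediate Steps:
y(G) = -G²/2 (y(G) = -3*G*G/6 = -G²/2)
o(D) = -½ (o(D) = -½*(-1)² = -½*1 = -½)
g(S) = -10*S
m(O, N) = O - 10*N (m(O, N) = (-10*1)*N + O = -10*N + O = O - 10*N)
-92*m(o(-5), -27) = -92*(-½ - 10*(-27)) = -92*(-½ + 270) = -92*539/2 = -24794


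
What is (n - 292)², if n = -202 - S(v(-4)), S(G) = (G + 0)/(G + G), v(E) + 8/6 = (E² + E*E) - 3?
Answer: 978121/4 ≈ 2.4453e+5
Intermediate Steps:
v(E) = -13/3 + 2*E² (v(E) = -4/3 + ((E² + E*E) - 3) = -4/3 + ((E² + E²) - 3) = -4/3 + (2*E² - 3) = -4/3 + (-3 + 2*E²) = -13/3 + 2*E²)
S(G) = ½ (S(G) = G/((2*G)) = G*(1/(2*G)) = ½)
n = -405/2 (n = -202 - 1*½ = -202 - ½ = -405/2 ≈ -202.50)
(n - 292)² = (-405/2 - 292)² = (-989/2)² = 978121/4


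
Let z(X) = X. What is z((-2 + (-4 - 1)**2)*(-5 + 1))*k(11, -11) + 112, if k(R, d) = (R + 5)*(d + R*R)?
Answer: -161808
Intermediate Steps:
k(R, d) = (5 + R)*(d + R**2)
z((-2 + (-4 - 1)**2)*(-5 + 1))*k(11, -11) + 112 = ((-2 + (-4 - 1)**2)*(-5 + 1))*(11**3 + 5*(-11) + 5*11**2 + 11*(-11)) + 112 = ((-2 + (-5)**2)*(-4))*(1331 - 55 + 5*121 - 121) + 112 = ((-2 + 25)*(-4))*(1331 - 55 + 605 - 121) + 112 = (23*(-4))*1760 + 112 = -92*1760 + 112 = -161920 + 112 = -161808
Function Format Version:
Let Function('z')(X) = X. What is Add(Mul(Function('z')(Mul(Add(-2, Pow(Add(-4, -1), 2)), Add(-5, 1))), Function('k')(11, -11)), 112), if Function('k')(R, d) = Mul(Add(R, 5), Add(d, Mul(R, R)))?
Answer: -161808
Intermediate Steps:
Function('k')(R, d) = Mul(Add(5, R), Add(d, Pow(R, 2)))
Add(Mul(Function('z')(Mul(Add(-2, Pow(Add(-4, -1), 2)), Add(-5, 1))), Function('k')(11, -11)), 112) = Add(Mul(Mul(Add(-2, Pow(Add(-4, -1), 2)), Add(-5, 1)), Add(Pow(11, 3), Mul(5, -11), Mul(5, Pow(11, 2)), Mul(11, -11))), 112) = Add(Mul(Mul(Add(-2, Pow(-5, 2)), -4), Add(1331, -55, Mul(5, 121), -121)), 112) = Add(Mul(Mul(Add(-2, 25), -4), Add(1331, -55, 605, -121)), 112) = Add(Mul(Mul(23, -4), 1760), 112) = Add(Mul(-92, 1760), 112) = Add(-161920, 112) = -161808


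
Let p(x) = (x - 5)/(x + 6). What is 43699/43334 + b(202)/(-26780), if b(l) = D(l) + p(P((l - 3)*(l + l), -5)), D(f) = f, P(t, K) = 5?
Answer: 145188219/145060565 ≈ 1.0009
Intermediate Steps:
p(x) = (-5 + x)/(6 + x)
b(l) = l (b(l) = l + (-5 + 5)/(6 + 5) = l + 0/11 = l + (1/11)*0 = l + 0 = l)
43699/43334 + b(202)/(-26780) = 43699/43334 + 202/(-26780) = 43699*(1/43334) + 202*(-1/26780) = 43699/43334 - 101/13390 = 145188219/145060565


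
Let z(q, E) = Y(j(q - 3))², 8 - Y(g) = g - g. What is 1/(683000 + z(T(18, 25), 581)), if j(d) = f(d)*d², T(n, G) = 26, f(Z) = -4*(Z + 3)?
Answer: 1/683064 ≈ 1.4640e-6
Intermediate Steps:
f(Z) = -12 - 4*Z (f(Z) = -4*(3 + Z) = -12 - 4*Z)
j(d) = d²*(-12 - 4*d) (j(d) = (-12 - 4*d)*d² = d²*(-12 - 4*d))
Y(g) = 8 (Y(g) = 8 - (g - g) = 8 - 1*0 = 8 + 0 = 8)
z(q, E) = 64 (z(q, E) = 8² = 64)
1/(683000 + z(T(18, 25), 581)) = 1/(683000 + 64) = 1/683064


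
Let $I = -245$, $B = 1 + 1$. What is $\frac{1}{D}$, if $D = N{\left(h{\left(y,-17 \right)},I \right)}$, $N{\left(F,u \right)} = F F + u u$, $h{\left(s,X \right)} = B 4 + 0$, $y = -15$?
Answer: $\frac{1}{60089} \approx 1.6642 \cdot 10^{-5}$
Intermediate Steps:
$B = 2$
$h{\left(s,X \right)} = 8$ ($h{\left(s,X \right)} = 2 \cdot 4 + 0 = 8 + 0 = 8$)
$N{\left(F,u \right)} = F^{2} + u^{2}$
$D = 60089$ ($D = 8^{2} + \left(-245\right)^{2} = 64 + 60025 = 60089$)
$\frac{1}{D} = \frac{1}{60089}$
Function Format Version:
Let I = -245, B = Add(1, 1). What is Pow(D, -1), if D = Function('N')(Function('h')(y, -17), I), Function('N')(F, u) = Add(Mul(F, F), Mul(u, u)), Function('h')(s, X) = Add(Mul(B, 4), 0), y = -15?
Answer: Rational(1, 60089) ≈ 1.6642e-5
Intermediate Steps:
B = 2
Function('h')(s, X) = 8 (Function('h')(s, X) = Add(Mul(2, 4), 0) = Add(8, 0) = 8)
Function('N')(F, u) = Add(Pow(F, 2), Pow(u, 2))
D = 60089 (D = Add(Pow(8, 2), Pow(-245, 2)) = Add(64, 60025) = 60089)
Pow(D, -1) = Pow(60089, -1) = Rational(1, 60089)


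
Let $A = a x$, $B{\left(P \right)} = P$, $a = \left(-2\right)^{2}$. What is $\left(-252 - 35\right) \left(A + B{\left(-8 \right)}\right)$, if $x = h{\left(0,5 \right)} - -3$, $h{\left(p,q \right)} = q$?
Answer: $-6888$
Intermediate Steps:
$a = 4$
$x = 8$ ($x = 5 - -3 = 5 + 3 = 8$)
$A = 32$ ($A = 4 \cdot 8 = 32$)
$\left(-252 - 35\right) \left(A + B{\left(-8 \right)}\right) = \left(-252 - 35\right) \left(32 - 8\right) = \left(-287\right) 24 = -6888$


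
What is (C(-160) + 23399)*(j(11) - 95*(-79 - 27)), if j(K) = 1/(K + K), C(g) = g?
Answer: 5148391299/22 ≈ 2.3402e+8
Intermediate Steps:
j(K) = 1/(2*K)
(C(-160) + 23399)*(j(11) - 95*(-79 - 27)) = (-160 + 23399)*((½)/11 - 95*(-79 - 27)) = 23239*((½)*(1/11) - 95*(-106)) = 23239*(1/22 + 10070) = 23239*(221541/22) = 5148391299/22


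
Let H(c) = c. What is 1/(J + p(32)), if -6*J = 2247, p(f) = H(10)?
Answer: -2/729 ≈ -0.0027435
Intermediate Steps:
p(f) = 10
J = -749/2 (J = -⅙*2247 = -749/2 ≈ -374.50)
1/(J + p(32)) = 1/(-749/2 + 10) = 1/(-729/2) = -2/729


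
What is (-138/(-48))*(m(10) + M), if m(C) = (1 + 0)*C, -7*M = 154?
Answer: -69/2 ≈ -34.500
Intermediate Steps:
M = -22 (M = -⅐*154 = -22)
m(C) = C (m(C) = 1*C = C)
(-138/(-48))*(m(10) + M) = (-138/(-48))*(10 - 22) = -138*(-1/48)*(-12) = (23/8)*(-12) = -69/2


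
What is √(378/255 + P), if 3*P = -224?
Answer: I*√4758810/255 ≈ 8.5548*I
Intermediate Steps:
P = -224/3 (P = (⅓)*(-224) = -224/3 ≈ -74.667)
√(378/255 + P) = √(378/255 - 224/3) = √(378*(1/255) - 224/3) = √(126/85 - 224/3) = √(-18662/255) = I*√4758810/255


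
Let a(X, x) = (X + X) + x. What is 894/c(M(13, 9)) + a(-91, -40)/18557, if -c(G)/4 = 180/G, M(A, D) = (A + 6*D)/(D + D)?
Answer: -185734051/40083120 ≈ -4.6337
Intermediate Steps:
M(A, D) = (A + 6*D)/(2*D) (M(A, D) = (A + 6*D)/((2*D)) = (A + 6*D)*(1/(2*D)) = (A + 6*D)/(2*D))
c(G) = -720/G
a(X, x) = x + 2*X (a(X, x) = 2*X + x = x + 2*X)
894/c(M(13, 9)) + a(-91, -40)/18557 = 894/((-720/(3 + (½)*13/9))) + (-40 + 2*(-91))/18557 = 894/((-720/(3 + (½)*13*(⅑)))) + (-40 - 182)*(1/18557) = 894/((-720/(3 + 13/18))) - 222*1/18557 = 894/((-720/67/18)) - 222/18557 = 894/((-720*18/67)) - 222/18557 = 894/(-12960/67) - 222/18557 = 894*(-67/12960) - 222/18557 = -9983/2160 - 222/18557 = -185734051/40083120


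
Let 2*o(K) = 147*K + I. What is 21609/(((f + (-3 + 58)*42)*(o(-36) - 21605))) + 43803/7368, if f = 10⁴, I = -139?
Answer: 4371272496651/735290431880 ≈ 5.9450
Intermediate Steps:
f = 10000
o(K) = -139/2 + 147*K/2 (o(K) = (147*K - 139)/2 = (-139 + 147*K)/2 = -139/2 + 147*K/2)
21609/(((f + (-3 + 58)*42)*(o(-36) - 21605))) + 43803/7368 = 21609/(((10000 + (-3 + 58)*42)*((-139/2 + (147/2)*(-36)) - 21605))) + 43803/7368 = 21609/(((10000 + 55*42)*((-139/2 - 2646) - 21605))) + 43803*(1/7368) = 21609/(((10000 + 2310)*(-5431/2 - 21605))) + 14601/2456 = 21609/((12310*(-48641/2))) + 14601/2456 = 21609/(-299385355) + 14601/2456 = 21609*(-1/299385355) + 14601/2456 = -21609/299385355 + 14601/2456 = 4371272496651/735290431880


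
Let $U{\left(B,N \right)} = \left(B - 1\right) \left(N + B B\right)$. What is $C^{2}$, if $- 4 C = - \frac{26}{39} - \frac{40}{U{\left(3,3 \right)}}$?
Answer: $\frac{49}{144} \approx 0.34028$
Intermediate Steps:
$U{\left(B,N \right)} = \left(-1 + B\right) \left(N + B^{2}\right)$
$C = \frac{7}{12}$ ($C = - \frac{- \frac{26}{39} - \frac{40}{3^{3} - 3 - 3^{2} + 3 \cdot 3}}{4} = - \frac{\left(-26\right) \frac{1}{39} - \frac{40}{27 - 3 - 9 + 9}}{4} = - \frac{- \frac{2}{3} - \frac{40}{27 - 3 - 9 + 9}}{4} = - \frac{- \frac{2}{3} - \frac{40}{24}}{4} = - \frac{- \frac{2}{3} - \frac{5}{3}}{4} = \left(- \frac{1}{4}\right) \left(- \frac{7}{3}\right) = \frac{7}{12} \approx 0.58333$)
$C^{2} = \left(\frac{7}{12}\right)^{2} = \frac{49}{144}$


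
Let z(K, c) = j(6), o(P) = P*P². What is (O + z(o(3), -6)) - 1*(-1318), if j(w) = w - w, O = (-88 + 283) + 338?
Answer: 1851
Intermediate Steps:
o(P) = P³
O = 533 (O = 195 + 338 = 533)
j(w) = 0
z(K, c) = 0
(O + z(o(3), -6)) - 1*(-1318) = (533 + 0) - 1*(-1318) = 533 + 1318 = 1851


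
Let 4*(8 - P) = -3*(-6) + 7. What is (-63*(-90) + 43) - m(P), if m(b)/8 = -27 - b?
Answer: 5943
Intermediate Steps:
P = 7/4 (P = 8 - (-3*(-6) + 7)/4 = 8 - (18 + 7)/4 = 8 - ¼*25 = 8 - 25/4 = 7/4 ≈ 1.7500)
m(b) = -216 - 8*b (m(b) = 8*(-27 - b) = -216 - 8*b)
(-63*(-90) + 43) - m(P) = (-63*(-90) + 43) - (-216 - 8*7/4) = (5670 + 43) - (-216 - 14) = 5713 - 1*(-230) = 5713 + 230 = 5943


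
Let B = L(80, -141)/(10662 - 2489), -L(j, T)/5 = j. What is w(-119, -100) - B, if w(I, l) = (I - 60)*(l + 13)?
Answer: 127278529/8173 ≈ 15573.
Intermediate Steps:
L(j, T) = -5*j
w(I, l) = (-60 + I)*(13 + l)
B = -400/8173 (B = (-5*80)/(10662 - 2489) = -400/8173 ≈ -0.048942)
w(-119, -100) - B = (-780 - 60*(-100) + 13*(-119) - 119*(-100)) - 1*(-400/8173) = (-780 + 6000 - 1547 + 11900) + 400/8173 = 15573 + 400/8173 = 127278529/8173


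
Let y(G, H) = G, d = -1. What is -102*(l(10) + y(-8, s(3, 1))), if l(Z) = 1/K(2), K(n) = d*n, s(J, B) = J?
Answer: 867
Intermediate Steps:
K(n) = -n
l(Z) = -½ (l(Z) = 1/(-1*2) = 1/(-2) = -½)
-102*(l(10) + y(-8, s(3, 1))) = -102*(-½ - 8) = -102*(-17/2) = 867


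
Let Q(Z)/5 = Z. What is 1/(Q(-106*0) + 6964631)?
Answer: 1/6964631 ≈ 1.4358e-7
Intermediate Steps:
Q(Z) = 5*Z
1/(Q(-106*0) + 6964631) = 1/(5*(-106*0) + 6964631) = 1/(5*0 + 6964631) = 1/(0 + 6964631) = 1/6964631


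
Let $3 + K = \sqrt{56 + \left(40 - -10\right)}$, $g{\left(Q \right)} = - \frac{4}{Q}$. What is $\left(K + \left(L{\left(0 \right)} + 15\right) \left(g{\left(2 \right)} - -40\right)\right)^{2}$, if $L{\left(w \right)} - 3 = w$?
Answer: $\left(681 + \sqrt{106}\right)^{2} \approx 4.7789 \cdot 10^{5}$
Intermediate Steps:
$L{\left(w \right)} = 3 + w$
$K = -3 + \sqrt{106}$ ($K = -3 + \sqrt{56 + \left(40 - -10\right)} = -3 + \sqrt{56 + \left(40 + 10\right)} = -3 + \sqrt{56 + 50} = -3 + \sqrt{106} \approx 7.2956$)
$\left(K + \left(L{\left(0 \right)} + 15\right) \left(g{\left(2 \right)} - -40\right)\right)^{2} = \left(\left(-3 + \sqrt{106}\right) + \left(\left(3 + 0\right) + 15\right) \left(- \frac{4}{2} - -40\right)\right)^{2} = \left(\left(-3 + \sqrt{106}\right) + \left(3 + 15\right) \left(\left(-4\right) \frac{1}{2} + 40\right)\right)^{2} = \left(\left(-3 + \sqrt{106}\right) + 18 \left(-2 + 40\right)\right)^{2} = \left(\left(-3 + \sqrt{106}\right) + 18 \cdot 38\right)^{2} = \left(\left(-3 + \sqrt{106}\right) + 684\right)^{2} = \left(681 + \sqrt{106}\right)^{2}$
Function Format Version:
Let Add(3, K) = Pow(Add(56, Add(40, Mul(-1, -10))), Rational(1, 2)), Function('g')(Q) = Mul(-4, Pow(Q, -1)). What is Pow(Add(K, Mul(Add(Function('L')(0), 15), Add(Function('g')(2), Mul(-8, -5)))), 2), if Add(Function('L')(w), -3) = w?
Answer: Pow(Add(681, Pow(106, Rational(1, 2))), 2) ≈ 4.7789e+5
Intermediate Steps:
Function('L')(w) = Add(3, w)
K = Add(-3, Pow(106, Rational(1, 2))) (K = Add(-3, Pow(Add(56, Add(40, Mul(-1, -10))), Rational(1, 2))) = Add(-3, Pow(Add(56, Add(40, 10)), Rational(1, 2))) = Add(-3, Pow(Add(56, 50), Rational(1, 2))) = Add(-3, Pow(106, Rational(1, 2))) ≈ 7.2956)
Pow(Add(K, Mul(Add(Function('L')(0), 15), Add(Function('g')(2), Mul(-8, -5)))), 2) = Pow(Add(Add(-3, Pow(106, Rational(1, 2))), Mul(Add(Add(3, 0), 15), Add(Mul(-4, Pow(2, -1)), Mul(-8, -5)))), 2) = Pow(Add(Add(-3, Pow(106, Rational(1, 2))), Mul(Add(3, 15), Add(Mul(-4, Rational(1, 2)), 40))), 2) = Pow(Add(Add(-3, Pow(106, Rational(1, 2))), Mul(18, Add(-2, 40))), 2) = Pow(Add(Add(-3, Pow(106, Rational(1, 2))), Mul(18, 38)), 2) = Pow(Add(Add(-3, Pow(106, Rational(1, 2))), 684), 2) = Pow(Add(681, Pow(106, Rational(1, 2))), 2)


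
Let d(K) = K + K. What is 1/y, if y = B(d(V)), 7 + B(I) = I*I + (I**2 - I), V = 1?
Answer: -1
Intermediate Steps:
d(K) = 2*K
B(I) = -7 - I + 2*I**2 (B(I) = -7 + (I*I + (I**2 - I)) = -7 + (I**2 + (I**2 - I)) = -7 + (-I + 2*I**2) = -7 - I + 2*I**2)
y = -1 (y = -7 - 2 + 2*(2*1)**2 = -7 - 1*2 + 2*2**2 = -7 - 2 + 2*4 = -7 - 2 + 8 = -1)
1/y = 1/(-1) = -1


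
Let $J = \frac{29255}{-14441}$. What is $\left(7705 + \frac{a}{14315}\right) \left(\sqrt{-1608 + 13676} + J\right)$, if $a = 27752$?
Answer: $- \frac{645510562777}{41344583} + \frac{220649654 \sqrt{3017}}{14315} \approx 8.3103 \cdot 10^{5}$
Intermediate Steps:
$J = - \frac{29255}{14441}$ ($J = 29255 \left(- \frac{1}{14441}\right) = - \frac{29255}{14441} \approx -2.0258$)
$\left(7705 + \frac{a}{14315}\right) \left(\sqrt{-1608 + 13676} + J\right) = \left(7705 + \frac{27752}{14315}\right) \left(\sqrt{-1608 + 13676} - \frac{29255}{14441}\right) = \left(7705 + 27752 \cdot \frac{1}{14315}\right) \left(\sqrt{12068} - \frac{29255}{14441}\right) = \left(7705 + \frac{27752}{14315}\right) \left(2 \sqrt{3017} - \frac{29255}{14441}\right) = \frac{110324827 \left(- \frac{29255}{14441} + 2 \sqrt{3017}\right)}{14315} = - \frac{645510562777}{41344583} + \frac{220649654 \sqrt{3017}}{14315}$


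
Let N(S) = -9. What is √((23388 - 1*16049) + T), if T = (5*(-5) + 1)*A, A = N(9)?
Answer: √7555 ≈ 86.920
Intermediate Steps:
A = -9
T = 216 (T = (5*(-5) + 1)*(-9) = (-25 + 1)*(-9) = -24*(-9) = 216)
√((23388 - 1*16049) + T) = √((23388 - 1*16049) + 216) = √((23388 - 16049) + 216) = √(7339 + 216) = √7555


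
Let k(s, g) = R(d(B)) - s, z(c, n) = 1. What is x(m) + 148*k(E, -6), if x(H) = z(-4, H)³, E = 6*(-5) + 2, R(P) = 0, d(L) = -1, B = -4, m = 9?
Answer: 4145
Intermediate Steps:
E = -28 (E = -30 + 2 = -28)
k(s, g) = -s (k(s, g) = 0 - s = -s)
x(H) = 1 (x(H) = 1³ = 1)
x(m) + 148*k(E, -6) = 1 + 148*(-1*(-28)) = 1 + 148*28 = 1 + 4144 = 4145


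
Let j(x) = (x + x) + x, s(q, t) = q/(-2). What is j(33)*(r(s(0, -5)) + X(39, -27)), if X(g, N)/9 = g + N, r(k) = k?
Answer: 10692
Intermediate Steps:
s(q, t) = -q/2 (s(q, t) = q*(-1/2) = -q/2)
j(x) = 3*x (j(x) = 2*x + x = 3*x)
X(g, N) = 9*N + 9*g (X(g, N) = 9*(g + N) = 9*(N + g) = 9*N + 9*g)
j(33)*(r(s(0, -5)) + X(39, -27)) = (3*33)*(-1/2*0 + (9*(-27) + 9*39)) = 99*(0 + (-243 + 351)) = 99*(0 + 108) = 99*108 = 10692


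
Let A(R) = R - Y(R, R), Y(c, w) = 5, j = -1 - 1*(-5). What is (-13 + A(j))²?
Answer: 196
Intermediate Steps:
j = 4 (j = -1 + 5 = 4)
A(R) = -5 + R (A(R) = R - 1*5 = R - 5 = -5 + R)
(-13 + A(j))² = (-13 + (-5 + 4))² = (-13 - 1)² = (-14)² = 196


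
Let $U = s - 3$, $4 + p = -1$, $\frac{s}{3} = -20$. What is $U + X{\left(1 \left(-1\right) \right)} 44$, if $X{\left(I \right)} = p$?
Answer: $-283$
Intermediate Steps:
$s = -60$ ($s = 3 \left(-20\right) = -60$)
$p = -5$ ($p = -4 - 1 = -5$)
$U = -63$ ($U = -60 - 3 = -63$)
$X{\left(I \right)} = -5$
$U + X{\left(1 \left(-1\right) \right)} 44 = -63 - 220 = -283$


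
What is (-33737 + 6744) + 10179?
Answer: -16814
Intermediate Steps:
(-33737 + 6744) + 10179 = -26993 + 10179 = -16814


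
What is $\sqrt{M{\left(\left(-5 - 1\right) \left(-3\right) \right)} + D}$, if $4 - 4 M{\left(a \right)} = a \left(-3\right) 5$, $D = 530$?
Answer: $\frac{3 \sqrt{266}}{2} \approx 24.464$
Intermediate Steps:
$M{\left(a \right)} = 1 + \frac{15 a}{4}$ ($M{\left(a \right)} = 1 - \frac{a \left(-3\right) 5}{4} = 1 - \frac{- 3 a 5}{4} = 1 - \frac{\left(-15\right) a}{4} = 1 + \frac{15 a}{4}$)
$\sqrt{M{\left(\left(-5 - 1\right) \left(-3\right) \right)} + D} = \sqrt{\left(1 + \frac{15 \left(-5 - 1\right) \left(-3\right)}{4}\right) + 530} = \sqrt{\left(1 + \frac{15 \left(\left(-6\right) \left(-3\right)\right)}{4}\right) + 530} = \sqrt{\left(1 + \frac{15}{4} \cdot 18\right) + 530} = \sqrt{\left(1 + \frac{135}{2}\right) + 530} = \sqrt{\frac{137}{2} + 530} = \sqrt{\frac{1197}{2}} = \frac{3 \sqrt{266}}{2}$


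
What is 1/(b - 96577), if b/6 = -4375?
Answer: -1/122827 ≈ -8.1415e-6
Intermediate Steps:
b = -26250 (b = 6*(-4375) = -26250)
1/(b - 96577) = 1/(-26250 - 96577) = 1/(-122827) = -1/122827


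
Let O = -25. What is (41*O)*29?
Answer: -29725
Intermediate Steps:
(41*O)*29 = (41*(-25))*29 = -1025*29 = -29725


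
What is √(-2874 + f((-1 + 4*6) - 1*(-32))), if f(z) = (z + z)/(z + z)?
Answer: 13*I*√17 ≈ 53.6*I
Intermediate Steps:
f(z) = 1 (f(z) = (2*z)/((2*z)) = (2*z)*(1/(2*z)) = 1)
√(-2874 + f((-1 + 4*6) - 1*(-32))) = √(-2874 + 1) = √(-2873) = 13*I*√17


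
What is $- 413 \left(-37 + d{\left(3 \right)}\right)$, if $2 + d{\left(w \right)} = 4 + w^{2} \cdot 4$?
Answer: $-413$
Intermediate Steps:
$d{\left(w \right)} = 2 + 4 w^{2}$ ($d{\left(w \right)} = -2 + \left(4 + w^{2} \cdot 4\right) = -2 + \left(4 + 4 w^{2}\right) = 2 + 4 w^{2}$)
$- 413 \left(-37 + d{\left(3 \right)}\right) = - 413 \left(-37 + \left(2 + 4 \cdot 3^{2}\right)\right) = - 413 \left(-37 + \left(2 + 4 \cdot 9\right)\right) = - 413 \left(-37 + \left(2 + 36\right)\right) = - 413 \left(-37 + 38\right) = \left(-413\right) 1 = -413$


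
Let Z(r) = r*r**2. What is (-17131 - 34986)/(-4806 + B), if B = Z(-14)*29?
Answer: 52117/84382 ≈ 0.61763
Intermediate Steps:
Z(r) = r**3
B = -79576 (B = (-14)**3*29 = -2744*29 = -79576)
(-17131 - 34986)/(-4806 + B) = (-17131 - 34986)/(-4806 - 79576) = -52117/(-84382) = -52117*(-1/84382) = 52117/84382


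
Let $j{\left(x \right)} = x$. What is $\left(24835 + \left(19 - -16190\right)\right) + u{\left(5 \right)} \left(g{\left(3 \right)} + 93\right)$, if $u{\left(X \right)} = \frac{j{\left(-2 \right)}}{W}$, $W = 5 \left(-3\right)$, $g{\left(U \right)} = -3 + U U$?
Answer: $\frac{205286}{5} \approx 41057.0$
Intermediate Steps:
$g{\left(U \right)} = -3 + U^{2}$
$W = -15$
$u{\left(X \right)} = \frac{2}{15}$ ($u{\left(X \right)} = - \frac{2}{-15} = \left(-2\right) \left(- \frac{1}{15}\right) = \frac{2}{15}$)
$\left(24835 + \left(19 - -16190\right)\right) + u{\left(5 \right)} \left(g{\left(3 \right)} + 93\right) = \left(24835 + \left(19 - -16190\right)\right) + \frac{2 \left(\left(-3 + 3^{2}\right) + 93\right)}{15} = \left(24835 + \left(19 + 16190\right)\right) + \frac{2 \left(\left(-3 + 9\right) + 93\right)}{15} = \left(24835 + 16209\right) + \frac{2 \left(6 + 93\right)}{15} = 41044 + \frac{2}{15} \cdot 99 = 41044 + \frac{66}{5} = \frac{205286}{5}$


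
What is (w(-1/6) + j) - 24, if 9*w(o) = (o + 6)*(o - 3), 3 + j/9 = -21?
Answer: -78425/324 ≈ -242.05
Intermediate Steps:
j = -216 (j = -27 + 9*(-21) = -27 - 189 = -216)
w(o) = (-3 + o)*(6 + o)/9 (w(o) = ((o + 6)*(o - 3))/9 = ((6 + o)*(-3 + o))/9 = ((-3 + o)*(6 + o))/9 = (-3 + o)*(6 + o)/9)
(w(-1/6) + j) - 24 = ((-2 + (-1/6)/3 + (-1/6)**2/9) - 216) - 24 = ((-2 + (-1*1/6)/3 + (-1*1/6)**2/9) - 216) - 24 = ((-2 + (1/3)*(-1/6) + (-1/6)**2/9) - 216) - 24 = ((-2 - 1/18 + (1/9)*(1/36)) - 216) - 24 = ((-2 - 1/18 + 1/324) - 216) - 24 = (-665/324 - 216) - 24 = -70649/324 - 24 = -78425/324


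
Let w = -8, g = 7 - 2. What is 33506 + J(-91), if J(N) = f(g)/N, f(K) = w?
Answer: 3049054/91 ≈ 33506.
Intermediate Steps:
g = 5
f(K) = -8
J(N) = -8/N
33506 + J(-91) = 33506 - 8/(-91) = 33506 - 8*(-1/91) = 33506 + 8/91 = 3049054/91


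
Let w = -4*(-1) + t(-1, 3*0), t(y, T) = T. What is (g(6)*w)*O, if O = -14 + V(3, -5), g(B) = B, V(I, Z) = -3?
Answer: -408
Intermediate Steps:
w = 4 (w = -4*(-1) + 3*0 = 4 + 0 = 4)
O = -17 (O = -14 - 3 = -17)
(g(6)*w)*O = (6*4)*(-17) = 24*(-17) = -408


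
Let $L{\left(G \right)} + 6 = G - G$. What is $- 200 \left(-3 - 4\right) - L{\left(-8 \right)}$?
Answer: $1406$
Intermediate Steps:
$L{\left(G \right)} = -6$ ($L{\left(G \right)} = -6 + \left(G - G\right) = -6 + 0 = -6$)
$- 200 \left(-3 - 4\right) - L{\left(-8 \right)} = - 200 \left(-3 - 4\right) - -6 = \left(-200\right) \left(-7\right) + 6 = 1400 + 6 = 1406$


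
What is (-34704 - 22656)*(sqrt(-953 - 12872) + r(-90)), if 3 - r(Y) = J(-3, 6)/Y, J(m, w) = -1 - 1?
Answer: -512416/3 - 286800*I*sqrt(553) ≈ -1.7081e+5 - 6.7444e+6*I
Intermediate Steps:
J(m, w) = -2
r(Y) = 3 + 2/Y (r(Y) = 3 - (-2)/Y = 3 + 2/Y)
(-34704 - 22656)*(sqrt(-953 - 12872) + r(-90)) = (-34704 - 22656)*(sqrt(-953 - 12872) + (3 + 2/(-90))) = -57360*(sqrt(-13825) + (3 + 2*(-1/90))) = -57360*(5*I*sqrt(553) + (3 - 1/45)) = -57360*(5*I*sqrt(553) + 134/45) = -57360*(134/45 + 5*I*sqrt(553)) = -512416/3 - 286800*I*sqrt(553)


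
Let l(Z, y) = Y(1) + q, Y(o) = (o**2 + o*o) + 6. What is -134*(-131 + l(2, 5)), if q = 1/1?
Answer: 16348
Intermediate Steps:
q = 1
Y(o) = 6 + 2*o**2 (Y(o) = (o**2 + o**2) + 6 = 2*o**2 + 6 = 6 + 2*o**2)
l(Z, y) = 9 (l(Z, y) = (6 + 2*1**2) + 1 = (6 + 2*1) + 1 = (6 + 2) + 1 = 8 + 1 = 9)
-134*(-131 + l(2, 5)) = -134*(-131 + 9) = -134*(-122) = 16348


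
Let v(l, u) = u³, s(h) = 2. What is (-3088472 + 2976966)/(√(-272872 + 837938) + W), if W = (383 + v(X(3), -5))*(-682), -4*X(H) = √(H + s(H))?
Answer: 9810074868/15479974435 + 55753*√565066/15479974435 ≈ 0.63643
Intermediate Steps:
X(H) = -√(2 + H)/4 (X(H) = -√(H + 2)/4 = -√(2 + H)/4)
W = -175956 (W = (383 + (-5)³)*(-682) = (383 - 125)*(-682) = 258*(-682) = -175956)
(-3088472 + 2976966)/(√(-272872 + 837938) + W) = (-3088472 + 2976966)/(√(-272872 + 837938) - 175956) = -111506/(√565066 - 175956) = -111506/(-175956 + √565066)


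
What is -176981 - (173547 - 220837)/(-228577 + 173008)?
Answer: -9834704479/55569 ≈ -1.7698e+5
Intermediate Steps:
-176981 - (173547 - 220837)/(-228577 + 173008) = -176981 - (-47290)/(-55569) = -176981 - (-47290)*(-1)/55569 = -176981 - 1*47290/55569 = -176981 - 47290/55569 = -9834704479/55569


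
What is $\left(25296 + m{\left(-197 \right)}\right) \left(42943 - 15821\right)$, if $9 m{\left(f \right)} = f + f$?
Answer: $\frac{6164016940}{9} \approx 6.8489 \cdot 10^{8}$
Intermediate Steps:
$m{\left(f \right)} = \frac{2 f}{9}$ ($m{\left(f \right)} = \frac{f + f}{9} = \frac{2 f}{9}$)
$\left(25296 + m{\left(-197 \right)}\right) \left(42943 - 15821\right) = \left(25296 + \frac{2}{9} \left(-197\right)\right) \left(42943 - 15821\right) = \left(25296 - \frac{394}{9}\right) 27122 = \frac{227270}{9} \cdot 27122 = \frac{6164016940}{9}$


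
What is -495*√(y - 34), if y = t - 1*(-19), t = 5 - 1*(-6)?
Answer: -990*I ≈ -990.0*I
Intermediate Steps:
t = 11 (t = 5 + 6 = 11)
y = 30 (y = 11 - 1*(-19) = 11 + 19 = 30)
-495*√(y - 34) = -495*√(30 - 34) = -990*I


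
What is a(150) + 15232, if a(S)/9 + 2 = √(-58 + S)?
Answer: 15214 + 18*√23 ≈ 15300.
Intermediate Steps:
a(S) = -18 + 9*√(-58 + S)
a(150) + 15232 = (-18 + 9*√(-58 + 150)) + 15232 = (-18 + 9*√92) + 15232 = (-18 + 9*(2*√23)) + 15232 = (-18 + 18*√23) + 15232 = 15214 + 18*√23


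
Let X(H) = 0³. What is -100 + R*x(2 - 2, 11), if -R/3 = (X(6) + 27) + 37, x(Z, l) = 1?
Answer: -292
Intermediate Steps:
X(H) = 0
R = -192 (R = -3*((0 + 27) + 37) = -3*(27 + 37) = -3*64 = -192)
-100 + R*x(2 - 2, 11) = -100 - 192*1 = -100 - 192 = -292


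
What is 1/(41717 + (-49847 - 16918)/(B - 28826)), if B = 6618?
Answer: 22208/926517901 ≈ 2.3969e-5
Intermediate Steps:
1/(41717 + (-49847 - 16918)/(B - 28826)) = 1/(41717 + (-49847 - 16918)/(6618 - 28826)) = 1/(41717 - 66765/(-22208)) = 1/(41717 - 66765*(-1/22208)) = 1/(41717 + 66765/22208) = 1/(926517901/22208) = 22208/926517901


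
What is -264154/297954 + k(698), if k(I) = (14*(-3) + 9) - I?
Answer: -109034264/148977 ≈ -731.89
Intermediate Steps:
k(I) = -33 - I (k(I) = (-42 + 9) - I = -33 - I)
-264154/297954 + k(698) = -264154/297954 + (-33 - 1*698) = -264154*1/297954 + (-33 - 698) = -132077/148977 - 731 = -109034264/148977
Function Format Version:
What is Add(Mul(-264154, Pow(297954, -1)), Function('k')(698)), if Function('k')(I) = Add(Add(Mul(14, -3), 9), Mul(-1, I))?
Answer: Rational(-109034264, 148977) ≈ -731.89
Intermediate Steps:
Function('k')(I) = Add(-33, Mul(-1, I)) (Function('k')(I) = Add(Add(-42, 9), Mul(-1, I)) = Add(-33, Mul(-1, I)))
Add(Mul(-264154, Pow(297954, -1)), Function('k')(698)) = Add(Mul(-264154, Pow(297954, -1)), Add(-33, Mul(-1, 698))) = Add(Mul(-264154, Rational(1, 297954)), Add(-33, -698)) = Add(Rational(-132077, 148977), -731) = Rational(-109034264, 148977)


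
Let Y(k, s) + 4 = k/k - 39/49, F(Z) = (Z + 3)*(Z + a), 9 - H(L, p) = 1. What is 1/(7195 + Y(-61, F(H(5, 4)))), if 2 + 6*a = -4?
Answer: 49/352369 ≈ 0.00013906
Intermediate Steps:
a = -1 (a = -⅓ + (⅙)*(-4) = -⅓ - ⅔ = -1)
H(L, p) = 8 (H(L, p) = 9 - 1*1 = 9 - 1 = 8)
F(Z) = (-1 + Z)*(3 + Z) (F(Z) = (Z + 3)*(Z - 1) = (3 + Z)*(-1 + Z) = (-1 + Z)*(3 + Z))
Y(k, s) = -186/49 (Y(k, s) = -4 + (k/k - 39/49) = -4 + (1 - 39*1/49) = -4 + (1 - 39/49) = -4 + 10/49 = -186/49)
1/(7195 + Y(-61, F(H(5, 4)))) = 1/(7195 - 186/49) = 1/(352369/49) = 49/352369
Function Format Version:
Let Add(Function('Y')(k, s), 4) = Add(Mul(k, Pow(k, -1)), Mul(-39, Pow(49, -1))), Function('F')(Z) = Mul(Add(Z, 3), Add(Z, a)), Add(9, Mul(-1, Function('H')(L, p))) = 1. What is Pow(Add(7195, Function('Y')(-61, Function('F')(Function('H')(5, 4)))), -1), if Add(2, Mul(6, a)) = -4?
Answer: Rational(49, 352369) ≈ 0.00013906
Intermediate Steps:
a = -1 (a = Add(Rational(-1, 3), Mul(Rational(1, 6), -4)) = Add(Rational(-1, 3), Rational(-2, 3)) = -1)
Function('H')(L, p) = 8 (Function('H')(L, p) = Add(9, Mul(-1, 1)) = Add(9, -1) = 8)
Function('F')(Z) = Mul(Add(-1, Z), Add(3, Z)) (Function('F')(Z) = Mul(Add(Z, 3), Add(Z, -1)) = Mul(Add(3, Z), Add(-1, Z)) = Mul(Add(-1, Z), Add(3, Z)))
Function('Y')(k, s) = Rational(-186, 49) (Function('Y')(k, s) = Add(-4, Add(Mul(k, Pow(k, -1)), Mul(-39, Pow(49, -1)))) = Add(-4, Add(1, Mul(-39, Rational(1, 49)))) = Add(-4, Add(1, Rational(-39, 49))) = Add(-4, Rational(10, 49)) = Rational(-186, 49))
Pow(Add(7195, Function('Y')(-61, Function('F')(Function('H')(5, 4)))), -1) = Pow(Add(7195, Rational(-186, 49)), -1) = Pow(Rational(352369, 49), -1) = Rational(49, 352369)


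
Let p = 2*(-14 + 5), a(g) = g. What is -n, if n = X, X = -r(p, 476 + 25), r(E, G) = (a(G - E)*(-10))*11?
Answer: -57090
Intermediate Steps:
p = -18 (p = 2*(-9) = -18)
r(E, G) = -110*G + 110*E (r(E, G) = ((G - E)*(-10))*11 = (-10*G + 10*E)*11 = -110*G + 110*E)
X = 57090 (X = -(-110*(476 + 25) + 110*(-18)) = -(-110*501 - 1980) = -(-55110 - 1980) = -1*(-57090) = 57090)
n = 57090
-n = -1*57090 = -57090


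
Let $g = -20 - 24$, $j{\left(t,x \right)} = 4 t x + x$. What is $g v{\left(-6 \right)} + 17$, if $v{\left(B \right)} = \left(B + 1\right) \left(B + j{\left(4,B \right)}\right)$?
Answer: $-23743$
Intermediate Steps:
$j{\left(t,x \right)} = x + 4 t x$ ($j{\left(t,x \right)} = 4 t x + x = x + 4 t x$)
$v{\left(B \right)} = 18 B \left(1 + B\right)$ ($v{\left(B \right)} = \left(B + 1\right) \left(B + B \left(1 + 4 \cdot 4\right)\right) = \left(1 + B\right) \left(B + B \left(1 + 16\right)\right) = \left(1 + B\right) \left(B + B 17\right) = \left(1 + B\right) \left(B + 17 B\right) = \left(1 + B\right) 18 B = 18 B \left(1 + B\right)$)
$g = -44$ ($g = -20 - 24 = -44$)
$g v{\left(-6 \right)} + 17 = - 44 \cdot 18 \left(-6\right) \left(1 - 6\right) + 17 = - 44 \cdot 18 \left(-6\right) \left(-5\right) + 17 = \left(-44\right) 540 + 17 = -23760 + 17 = -23743$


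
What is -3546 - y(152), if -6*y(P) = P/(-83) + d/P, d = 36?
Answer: -67109533/18924 ≈ -3546.3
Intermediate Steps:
y(P) = -6/P + P/498 (y(P) = -(P/(-83) + 36/P)/6 = -(P*(-1/83) + 36/P)/6 = -(-P/83 + 36/P)/6 = -(36/P - P/83)/6 = -6/P + P/498)
-3546 - y(152) = -3546 - (-6/152 + (1/498)*152) = -3546 - (-6*1/152 + 76/249) = -3546 - (-3/76 + 76/249) = -3546 - 1*5029/18924 = -3546 - 5029/18924 = -67109533/18924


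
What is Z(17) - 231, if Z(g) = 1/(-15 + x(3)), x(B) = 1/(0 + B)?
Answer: -10167/44 ≈ -231.07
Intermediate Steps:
x(B) = 1/B
Z(g) = -3/44 (Z(g) = 1/(-15 + 1/3) = 1/(-15 + ⅓) = 1/(-44/3) = -3/44)
Z(17) - 231 = -3/44 - 231 = -10167/44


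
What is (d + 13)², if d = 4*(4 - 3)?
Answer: 289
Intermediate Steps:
d = 4 (d = 4*1 = 4)
(d + 13)² = (4 + 13)² = 17² = 289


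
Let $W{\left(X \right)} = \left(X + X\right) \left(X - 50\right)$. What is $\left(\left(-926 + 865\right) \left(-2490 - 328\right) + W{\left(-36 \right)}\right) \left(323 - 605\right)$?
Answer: $-50221380$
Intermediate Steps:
$W{\left(X \right)} = 2 X \left(-50 + X\right)$
$\left(\left(-926 + 865\right) \left(-2490 - 328\right) + W{\left(-36 \right)}\right) \left(323 - 605\right) = \left(\left(-926 + 865\right) \left(-2490 - 328\right) + 2 \left(-36\right) \left(-50 - 36\right)\right) \left(323 - 605\right) = \left(\left(-61\right) \left(-2818\right) + 2 \left(-36\right) \left(-86\right)\right) \left(323 + \left(-791 + 186\right)\right) = \left(171898 + 6192\right) \left(323 - 605\right) = 178090 \left(-282\right) = -50221380$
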